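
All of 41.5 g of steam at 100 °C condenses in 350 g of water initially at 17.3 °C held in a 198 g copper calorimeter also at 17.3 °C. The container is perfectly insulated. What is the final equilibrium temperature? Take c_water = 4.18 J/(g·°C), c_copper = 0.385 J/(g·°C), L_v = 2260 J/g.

Sum of m c ΔT and latent-heat terms is zero:
condense steam: −41.5·2260 = −93790
  condensed water 100 °C→T: 173.47(T − 100)
  water warms: 350·4.18·(T − 17.3) = 1463(T − 17.3)
  copper cup: 198·0.385·(T − 17.3) = 76.23(T − 17.3)
1712.7 T = 93790 + 17347 + 26629 = 137766
T ≈ 80.44 °C, under the boiling point, so the assumption holds.

T_f ≈ 80.4 °C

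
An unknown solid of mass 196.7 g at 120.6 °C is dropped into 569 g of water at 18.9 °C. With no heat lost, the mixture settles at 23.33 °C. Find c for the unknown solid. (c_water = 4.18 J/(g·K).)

m_s c (T_s − T_f) = m_water c_water (T_f − T_0):
196.7·c·(120.6 − 23.33) = 569·4.18·(23.33 − 18.9)
19133 c = 10536  ⇒  c ≈ 0.5507 J/(g·K)

c ≈ 0.551 J/(g·K)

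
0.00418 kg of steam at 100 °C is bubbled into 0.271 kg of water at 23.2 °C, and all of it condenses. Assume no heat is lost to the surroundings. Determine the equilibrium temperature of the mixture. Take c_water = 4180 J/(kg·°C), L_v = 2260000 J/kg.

Heat gained plus heat lost sum to zero:
steam→water at 100 °C releases m L_v = 0.00418×2260000 = 9446.8; condensate cools 100→T: 0.00418×4180×(T − 100) = 17.47(T − 100); original water: 1132.8(T − 23.2)
1150.3 T = 9446.8 + 1747.2 + 26280 = 37475
T ≈ 32.58 °C (< 100 °C, so full condensation is consistent).

T_f ≈ 32.6 °C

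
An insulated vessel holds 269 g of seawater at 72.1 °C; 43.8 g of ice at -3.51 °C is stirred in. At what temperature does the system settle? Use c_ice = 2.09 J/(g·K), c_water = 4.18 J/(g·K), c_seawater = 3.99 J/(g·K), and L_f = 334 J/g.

Heat gained plus heat lost sum to zero:
warm ice to 0 °C: 43.8×2.09×(0 − (-3.51)) = 321.31
  fusion: m_ice L_f = 43.8×334 = 14629
  meltwater 0→T: 43.8×4.18×T = 183.08 T
  seawater cools: 269×3.99×(T − 72.1) = 1073.3(T − 72.1)
1256.4 T = 77386 − 14951 = 62435
T ≈ 49.69 °C (positive, so assuming full melt was valid).

T_f ≈ 49.7 °C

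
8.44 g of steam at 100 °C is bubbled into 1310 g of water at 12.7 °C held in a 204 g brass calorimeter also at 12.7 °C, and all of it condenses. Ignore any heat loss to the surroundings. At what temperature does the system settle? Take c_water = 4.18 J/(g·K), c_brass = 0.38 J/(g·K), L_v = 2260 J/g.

Taking heat into each body as positive, Σ m c ΔT = 0:
steam→water at 100 °C releases m L_v = 8.44×2260 = 19074; condensed water 100 °C→T: 35.28(T − 100); original water: 5475.8(T − 12.7); brass cup: 204×0.38×(T − 12.7) = 77.52(T − 12.7)
5588.6 T = 19074 + 3527.9 + 70527 = 93129
T ≈ 16.66 °C, under the boiling point, so the assumption holds.

T_f ≈ 16.7 °C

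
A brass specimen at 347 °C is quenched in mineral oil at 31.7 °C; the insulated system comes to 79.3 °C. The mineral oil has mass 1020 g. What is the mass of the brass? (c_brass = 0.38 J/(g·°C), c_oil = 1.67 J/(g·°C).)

Heat lost by the brass = heat gained by the oil:
m·0.38·(347 − 79.3) = 1020·1.67·(79.3 − 31.7)
101.73 m = 81082  ⇒  m ≈ 797.1 g

m ≈ 797 g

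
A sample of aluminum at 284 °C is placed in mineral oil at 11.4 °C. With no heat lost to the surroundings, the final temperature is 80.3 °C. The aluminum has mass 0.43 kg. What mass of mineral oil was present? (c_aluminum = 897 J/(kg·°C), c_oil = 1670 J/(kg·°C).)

|Q_aluminum| = |Q_oil|:
0.43·897·(284 − 80.3) = m·1670·(80.3 − 11.4)
115063 m = 78569  ⇒  m ≈ 0.6828 kg

m ≈ 0.683 kg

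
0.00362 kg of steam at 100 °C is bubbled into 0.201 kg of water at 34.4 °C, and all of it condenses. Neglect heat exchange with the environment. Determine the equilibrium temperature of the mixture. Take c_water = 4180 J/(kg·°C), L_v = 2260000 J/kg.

T_f ≈ 45.1 °C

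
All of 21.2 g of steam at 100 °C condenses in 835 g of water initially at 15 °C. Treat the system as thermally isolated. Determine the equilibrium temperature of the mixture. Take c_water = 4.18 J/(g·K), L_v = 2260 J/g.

T_f ≈ 30.5 °C

Net heat exchanged in the isolated system is zero:
steam→water at 100 °C releases m L_v = 21.2·2260 = 47912
  condensate cools 100→T: 21.2·4.18·(T − 100) = 88.62(T − 100)
  original water: 3490.3(T − 15)
3578.9 T = 47912 + 8861.6 + 52354 = 109128
T ≈ 30.49 °C, under the boiling point, so the assumption holds.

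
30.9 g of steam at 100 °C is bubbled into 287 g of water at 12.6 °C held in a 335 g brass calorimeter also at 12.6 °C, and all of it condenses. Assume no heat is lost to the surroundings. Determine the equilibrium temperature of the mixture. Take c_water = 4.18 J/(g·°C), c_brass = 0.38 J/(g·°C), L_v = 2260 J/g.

T_f ≈ 68.3 °C

Taking heat into each body as positive, Σ m c ΔT = 0:
condense steam: −30.9×2260 = −69834
  condensed water 100 °C→T: 129.16(T − 100)
  water warms: 287×4.18×(T − 12.6) = 1199.7(T − 12.6)
  brass cup: 335×0.38×(T − 12.6) = 127.3(T − 12.6)
1456.1 T = 69834 + 12916 + 16720 = 99470
T ≈ 68.31 °C — below 100 °C, confirming all the steam condensed.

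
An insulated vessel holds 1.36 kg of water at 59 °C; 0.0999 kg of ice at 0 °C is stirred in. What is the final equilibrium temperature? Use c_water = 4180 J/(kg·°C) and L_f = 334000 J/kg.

T_f ≈ 49.5 °C

Energy conservation, ΣQ = 0:
latent heat to melt: 0.0999×334000 = 33367
  warm the meltwater: 417.58 T
  water cools: 1.36×4180×(T − 59) = 5684.8(T − 59)
6102.4 T = 335403 − 33367 = 302037
T ≈ 49.49 °C. Since T > 0 °C, the all-ice-melts assumption holds.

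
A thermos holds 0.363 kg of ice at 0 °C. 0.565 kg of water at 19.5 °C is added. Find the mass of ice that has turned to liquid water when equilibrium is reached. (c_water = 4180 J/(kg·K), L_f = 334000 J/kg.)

m_melted ≈ 0.138 kg

Heat available from the water dropping to 0 °C: 0.565×4180×19.5 = 46053 J.
Melting all 0.363 kg of ice would need 0.363×334000 = 121242 J.
46053 J < 121242 J, so only part of the ice melts and the system sits at 0 °C.
m_melt = 46053 / L_f = 0.1379 kg.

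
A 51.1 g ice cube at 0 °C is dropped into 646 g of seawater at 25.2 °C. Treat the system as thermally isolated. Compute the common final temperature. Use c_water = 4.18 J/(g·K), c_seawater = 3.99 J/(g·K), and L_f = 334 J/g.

T_f ≈ 17.2 °C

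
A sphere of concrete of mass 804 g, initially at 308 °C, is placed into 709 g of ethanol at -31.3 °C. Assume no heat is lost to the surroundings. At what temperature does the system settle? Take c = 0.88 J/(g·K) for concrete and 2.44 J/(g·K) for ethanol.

T_f ≈ 67.2 °C

Net heat exchanged in the isolated system is zero:
804*0.88*(T − 308) + 709*2.44*(T − (-31.3)) = 0
707.52(T − 308) + 1730(T − (-31.3)) = 0
(707.52 + 1730) T = 707.52*308 + 1730*(-31.3)
T = 163768 / 2437.5 = 67.2 °C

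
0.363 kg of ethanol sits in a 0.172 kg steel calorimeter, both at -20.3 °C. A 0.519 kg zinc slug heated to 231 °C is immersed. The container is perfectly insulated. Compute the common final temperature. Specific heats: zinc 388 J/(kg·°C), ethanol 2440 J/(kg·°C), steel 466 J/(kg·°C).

Net heat exchanged in the isolated system is zero:
0.519×388×(T − 231) + 0.363×2440×(T − (-20.3)) + 0.172×466×(T − (-20.3)) = 0
201.37(T − 231) + 885.72(T − (-20.3)) + 80.15(T − (-20.3)) = 0
1167.2 T = 26910
T = 26910/1167.2 ≈ 23.05 °C

T_f ≈ 23.1 °C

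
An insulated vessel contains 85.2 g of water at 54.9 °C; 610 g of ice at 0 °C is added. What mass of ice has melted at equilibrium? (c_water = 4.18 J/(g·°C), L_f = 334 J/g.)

m_melted ≈ 58.5 g

Cooling the water to 0 °C releases 85.2·4.18·54.9 = 19552 J.
To melt every bit of ice: 610·334 = 203740 J.
That's not enough to melt it all — equilibrium is at 0 °C with ice remaining.
Mass melted = 19552/334 ≈ 58.54 g.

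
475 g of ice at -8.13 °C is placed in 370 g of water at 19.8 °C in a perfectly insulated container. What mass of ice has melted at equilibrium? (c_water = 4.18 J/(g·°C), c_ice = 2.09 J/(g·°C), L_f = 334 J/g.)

Heat available from the water dropping to 0 °C: 370·4.18·19.8 = 30623 J.
Of that, 475·2.09·8.13 = 8071.1 J goes to bring the ice to 0 °C, leaving 22552 J.
Melting all 475 g of ice would need 475·334 = 158650 J.
22552 J < 158650 J, so only part of the ice melts and the system sits at 0 °C.
Mass melted = 22552/334 ≈ 67.52 g.

m_melted ≈ 67.5 g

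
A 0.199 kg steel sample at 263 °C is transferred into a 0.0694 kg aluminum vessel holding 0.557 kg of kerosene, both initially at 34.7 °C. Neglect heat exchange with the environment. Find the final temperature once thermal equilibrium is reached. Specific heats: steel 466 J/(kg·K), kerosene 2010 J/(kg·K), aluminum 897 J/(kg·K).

T_f ≈ 51.3 °C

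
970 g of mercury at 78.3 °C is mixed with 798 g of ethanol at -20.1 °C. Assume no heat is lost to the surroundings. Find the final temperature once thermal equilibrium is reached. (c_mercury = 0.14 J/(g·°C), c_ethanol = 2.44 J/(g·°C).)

Taking heat into each body as positive, Σ m c ΔT = 0:
970*0.14*(T − 78.3) + 798*2.44*(T − (-20.1)) = 0
135.8(T − 78.3) + 1947.1(T − (-20.1)) = 0
(135.8 + 1947.1) T = 135.8*78.3 + 1947.1*(-20.1)
T ≈ -13.68 °C

T_f ≈ -13.7 °C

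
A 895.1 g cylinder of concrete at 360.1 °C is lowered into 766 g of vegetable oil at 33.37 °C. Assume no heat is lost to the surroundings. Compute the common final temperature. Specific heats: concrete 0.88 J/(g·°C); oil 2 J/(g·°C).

Conservation of energy gives ΣQ = 0:
895.1×0.88×(T − 360.1) + 766×2×(T − 33.37) = 0
787.69(T − 360.1) + 1532(T − 33.37) = 0
2319.7 T = 334769
T ≈ 144.32 °C

T_f ≈ 144.3 °C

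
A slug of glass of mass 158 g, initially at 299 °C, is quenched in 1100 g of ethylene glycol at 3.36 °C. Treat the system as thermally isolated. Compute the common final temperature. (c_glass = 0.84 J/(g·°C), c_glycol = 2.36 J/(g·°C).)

T_f ≈ 17.7 °C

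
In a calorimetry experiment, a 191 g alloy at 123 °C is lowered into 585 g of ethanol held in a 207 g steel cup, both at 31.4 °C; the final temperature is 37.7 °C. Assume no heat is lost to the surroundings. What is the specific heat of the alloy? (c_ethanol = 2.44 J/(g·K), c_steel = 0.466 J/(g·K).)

c ≈ 0.589 J/(g·K)

Setting the total heat transfer to zero:
191·c·(37.7 − 123) + 585·2.44·(37.7 − 31.4) + 207·0.466·(37.7 − 31.4) = 0
-16292 c = -9600.3
c = -9600.3/-16292 ≈ 0.5893 J/(g·K)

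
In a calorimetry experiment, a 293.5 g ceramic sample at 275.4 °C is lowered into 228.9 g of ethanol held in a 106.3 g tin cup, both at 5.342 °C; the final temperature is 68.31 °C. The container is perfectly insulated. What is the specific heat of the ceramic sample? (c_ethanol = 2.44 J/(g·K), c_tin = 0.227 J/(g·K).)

Taking heat into each body as positive, Σ m c ΔT = 0:
293.5·c·(68.31 − 275.4) + 228.9·2.44·(68.31 − 5.342) + 106.3·0.227·(68.31 − 5.342) = 0
-60781 c = -36688
c = -36688/-60781 ≈ 0.6036 J/(g·K)

c ≈ 0.604 J/(g·K)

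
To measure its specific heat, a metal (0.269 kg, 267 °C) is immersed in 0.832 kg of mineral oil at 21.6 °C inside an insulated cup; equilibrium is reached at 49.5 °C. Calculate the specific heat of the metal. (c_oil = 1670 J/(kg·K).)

c ≈ 663 J/(kg·K)

Heat gained plus heat lost sum to zero:
0.269×c×(49.5 − 267) + 0.832×1670×(49.5 − 21.6) = 0
-58.51 c = -38765
c = -38765/-58.51 ≈ 662.6 J/(kg·K)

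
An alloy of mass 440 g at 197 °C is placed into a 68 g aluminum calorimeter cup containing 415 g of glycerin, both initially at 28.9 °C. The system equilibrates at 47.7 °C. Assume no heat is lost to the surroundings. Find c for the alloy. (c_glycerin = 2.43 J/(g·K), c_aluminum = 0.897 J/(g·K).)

c ≈ 0.306 J/(g·K)

Taking heat into each body as positive, Σ m c ΔT = 0:
440·c·(47.7 − 197) + 415·2.43·(47.7 − 28.9) + 68·0.897·(47.7 − 28.9) = 0
-65692 c = -20106
c = -20106/-65692 ≈ 0.3061 J/(g·K)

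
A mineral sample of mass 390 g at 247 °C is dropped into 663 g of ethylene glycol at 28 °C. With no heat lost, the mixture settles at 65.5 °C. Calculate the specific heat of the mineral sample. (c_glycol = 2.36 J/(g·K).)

Heat lost by the mineral sample = heat gained by the glycol:
390·c·(247 − 65.5) = 663·2.36·(65.5 − 28)
70785 c = 58675  ⇒  c ≈ 0.8289 J/(g·K)

c ≈ 0.829 J/(g·K)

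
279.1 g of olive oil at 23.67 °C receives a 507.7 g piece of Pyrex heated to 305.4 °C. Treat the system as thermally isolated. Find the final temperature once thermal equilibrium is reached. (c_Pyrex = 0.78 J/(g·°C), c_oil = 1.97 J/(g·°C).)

T_f ≈ 141.6 °C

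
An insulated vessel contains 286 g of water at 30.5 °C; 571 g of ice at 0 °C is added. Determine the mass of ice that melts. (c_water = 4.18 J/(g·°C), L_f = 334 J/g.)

Cooling the water to 0 °C releases 286·4.18·30.5 = 36462 J.
To melt every bit of ice: 571·334 = 190714 J.
36462 J < 190714 J, so only part of the ice melts and the system sits at 0 °C.
m_melted·334 = 36462  ⇒  m_melted ≈ 109.2 g.

m_melted ≈ 109 g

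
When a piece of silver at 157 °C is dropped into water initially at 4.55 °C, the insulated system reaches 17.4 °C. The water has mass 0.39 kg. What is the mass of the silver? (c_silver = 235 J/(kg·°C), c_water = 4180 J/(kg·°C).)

m ≈ 0.639 kg

Net heat exchanged in the isolated system is zero:
m×235×(17.4 − 157) + 0.39×4180×(17.4 − 4.55) = 0
-32806 m = -20948
m = -20948/-32806 ≈ 0.6385 kg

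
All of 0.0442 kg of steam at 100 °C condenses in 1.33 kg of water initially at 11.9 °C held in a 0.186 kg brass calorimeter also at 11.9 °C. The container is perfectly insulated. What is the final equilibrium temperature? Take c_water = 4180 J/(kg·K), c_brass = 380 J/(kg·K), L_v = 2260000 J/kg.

Energy balance with sensible and latent terms:
condense steam: −0.0442×2260000 = −99892
  condensed water 100 °C→T: 184.76(T − 100)
  water warms: 1.33×4180×(T − 11.9) = 5559.4(T − 11.9)
  brass cup: 0.186×380×(T − 11.9) = 70.68(T − 11.9)
5814.8 T = 99892 + 18476 + 66998 = 185366
T ≈ 31.88 °C (< 100 °C, so full condensation is consistent).

T_f ≈ 31.9 °C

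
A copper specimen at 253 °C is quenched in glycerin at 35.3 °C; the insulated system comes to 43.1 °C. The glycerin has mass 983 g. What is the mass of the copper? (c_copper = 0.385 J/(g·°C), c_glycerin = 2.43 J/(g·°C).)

Energy conservation, ΣQ = 0:
m×0.385×(43.1 − 253) + 983×2.43×(43.1 − 35.3) = 0
-80.81 m = -18632
m = -18632/-80.81 ≈ 230.6 g

m ≈ 231 g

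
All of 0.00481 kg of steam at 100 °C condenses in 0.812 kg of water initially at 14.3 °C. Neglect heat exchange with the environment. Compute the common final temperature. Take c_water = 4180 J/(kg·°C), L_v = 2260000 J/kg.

T_f ≈ 18.0 °C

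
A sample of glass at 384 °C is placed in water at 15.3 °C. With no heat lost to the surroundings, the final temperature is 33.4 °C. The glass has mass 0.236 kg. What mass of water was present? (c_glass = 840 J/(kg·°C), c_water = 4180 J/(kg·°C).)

Heat lost by the glass = heat gained by the water:
0.236×840×(384 − 33.4) = m×4180×(33.4 − 15.3)
75658 m = 69503  ⇒  m ≈ 0.9186 kg

m ≈ 0.919 kg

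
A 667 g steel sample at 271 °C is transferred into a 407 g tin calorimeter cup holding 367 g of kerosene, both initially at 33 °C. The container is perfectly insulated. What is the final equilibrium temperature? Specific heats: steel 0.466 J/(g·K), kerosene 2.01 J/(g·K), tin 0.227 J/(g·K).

Net heat exchanged in the isolated system is zero:
667*0.466*(T − 271) + 367*2.01*(T − 33) + 407*0.227*(T − 33) = 0
310.82(T − 271) + 737.67(T − 33) + 92.39(T − 33) = 0
1140.9 T = 111625
T ≈ 97.84 °C

T_f ≈ 97.8 °C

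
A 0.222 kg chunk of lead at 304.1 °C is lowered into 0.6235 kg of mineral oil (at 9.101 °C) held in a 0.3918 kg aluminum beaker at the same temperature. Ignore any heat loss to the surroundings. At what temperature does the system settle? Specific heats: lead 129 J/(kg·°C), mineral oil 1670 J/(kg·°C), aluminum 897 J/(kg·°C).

T_f ≈ 15.0 °C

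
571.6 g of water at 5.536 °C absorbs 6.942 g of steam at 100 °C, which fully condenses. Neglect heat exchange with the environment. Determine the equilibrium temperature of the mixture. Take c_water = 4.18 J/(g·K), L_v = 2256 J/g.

Taking heat into each body as positive, Σ m c ΔT = 0:
latent heat released on condensation: 6.942·2256 = 15661
  condensate cools 100→T: 6.942·4.18·(T − 100) = 29.02(T − 100)
  original water: 2389.3(T − 5.536)
2418.3 T = 15661 + 2901.8 + 13227 = 31790
T ≈ 13.15 °C — below 100 °C, confirming all the steam condensed.

T_f ≈ 13.1 °C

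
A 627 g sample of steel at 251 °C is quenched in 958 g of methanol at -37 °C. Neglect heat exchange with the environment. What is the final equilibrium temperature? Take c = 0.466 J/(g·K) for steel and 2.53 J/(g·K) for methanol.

With ΣQ=0 the equilibrium temperature is the m·c-weighted mean:
T_f = (292.18×251 + 2423.7×(-37)) / (292.18 + 2423.7)
    = -16341 / 2715.9 ≈ -6.02 °C

T_f ≈ -6.0 °C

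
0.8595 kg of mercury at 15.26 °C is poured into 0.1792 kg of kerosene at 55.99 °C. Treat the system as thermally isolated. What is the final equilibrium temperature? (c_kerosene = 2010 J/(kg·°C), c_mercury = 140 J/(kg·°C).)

Conservation of energy gives ΣQ = 0:
0.1792×2010×(T − 55.99) + 0.8595×140×(T − 15.26) = 0
(360.19 + 120.33) T = 360.19×55.99 + 120.33×15.26
T = 22003/480.52 ≈ 45.79 °C

T_f ≈ 45.8 °C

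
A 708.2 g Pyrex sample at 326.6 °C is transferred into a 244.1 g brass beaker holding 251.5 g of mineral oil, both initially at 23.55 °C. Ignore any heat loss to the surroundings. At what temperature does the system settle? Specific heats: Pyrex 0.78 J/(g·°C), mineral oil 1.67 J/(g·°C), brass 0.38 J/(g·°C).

T_f ≈ 180.7 °C

With ΣQ=0 the equilibrium temperature is the m·c-weighted mean:
T_f = (552.4×326.6 + 420×23.55 + 92.76×23.55) / (552.4 + 420 + 92.76)
    = 192488 / 1065.2 ≈ 180.71 °C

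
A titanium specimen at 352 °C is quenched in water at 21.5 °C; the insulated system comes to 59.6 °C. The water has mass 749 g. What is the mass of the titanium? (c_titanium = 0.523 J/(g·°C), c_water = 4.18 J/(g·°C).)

m ≈ 780 g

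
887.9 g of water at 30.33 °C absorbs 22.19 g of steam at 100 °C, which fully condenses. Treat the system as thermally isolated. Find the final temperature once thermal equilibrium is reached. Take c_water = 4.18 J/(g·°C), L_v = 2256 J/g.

T_f ≈ 45.2 °C

Sum of m c ΔT and latent-heat terms is zero:
steam→water at 100 °C releases m L_v = 22.19×2256 = 50061; condensed water 100 °C→T: 92.75(T − 100); water warms: 887.9×4.18×(T − 30.33) = 3711.4(T − 30.33)
3804.2 T = 50061 + 9275.4 + 112567 = 171903
T ≈ 45.19 °C (< 100 °C, so full condensation is consistent).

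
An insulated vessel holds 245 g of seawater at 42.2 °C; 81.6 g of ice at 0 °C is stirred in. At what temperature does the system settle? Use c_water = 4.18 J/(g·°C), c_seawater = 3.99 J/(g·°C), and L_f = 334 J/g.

Net heat exchanged in the isolated system is zero:
fusion: m_ice L_f = 81.6·334 = 27254
  meltwater 0→T: 81.6·4.18·T = 341.09 T
  seawater cools: 245·3.99·(T − 42.2) = 977.55(T − 42.2)
1318.6 T = 41253 − 27254 = 13998
T ≈ 10.62 °C. Since T > 0 °C, the all-ice-melts assumption holds.

T_f ≈ 10.6 °C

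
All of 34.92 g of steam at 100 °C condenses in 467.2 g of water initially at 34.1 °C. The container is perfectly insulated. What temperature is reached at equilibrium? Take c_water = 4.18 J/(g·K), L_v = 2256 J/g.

Conservation of energy gives ΣQ = 0:
latent heat released on condensation: 34.92×2256 = 78780
  condensed water 100 °C→T: 145.97(T − 100)
  water warms: 467.2×4.18×(T − 34.1) = 1952.9(T − 34.1)
2098.9 T = 78780 + 14597 + 66594 = 159970
T ≈ 76.22 °C, under the boiling point, so the assumption holds.

T_f ≈ 76.2 °C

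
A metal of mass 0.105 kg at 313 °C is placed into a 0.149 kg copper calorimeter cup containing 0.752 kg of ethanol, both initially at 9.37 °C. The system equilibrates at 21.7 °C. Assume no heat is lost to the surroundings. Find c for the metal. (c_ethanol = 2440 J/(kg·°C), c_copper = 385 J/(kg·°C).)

Heat gained plus heat lost sum to zero:
0.105·c·(21.7 − 313) + 0.752·2440·(21.7 − 9.37) + 0.149·385·(21.7 − 9.37) = 0
-30.59 c = -23331
c = -23331/-30.59 ≈ 762.8 J/(kg·°C)

c ≈ 763 J/(kg·°C)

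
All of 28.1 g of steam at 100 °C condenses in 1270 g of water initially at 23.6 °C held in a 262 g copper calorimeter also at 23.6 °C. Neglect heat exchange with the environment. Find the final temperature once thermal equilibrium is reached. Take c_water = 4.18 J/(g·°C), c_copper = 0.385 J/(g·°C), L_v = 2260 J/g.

Net heat exchanged in the isolated system is zero:
steam→water at 100 °C releases m L_v = 28.1×2260 = 63506; condensate cools 100→T: 28.1×4.18×(T − 100) = 117.46(T − 100); water warms: 1270×4.18×(T − 23.6) = 5308.6(T − 23.6); cup: 100.87(T − 23.6)
5526.9 T = 63506 + 11746 + 127663 = 202915
T ≈ 36.71 °C (< 100 °C, so full condensation is consistent).

T_f ≈ 36.7 °C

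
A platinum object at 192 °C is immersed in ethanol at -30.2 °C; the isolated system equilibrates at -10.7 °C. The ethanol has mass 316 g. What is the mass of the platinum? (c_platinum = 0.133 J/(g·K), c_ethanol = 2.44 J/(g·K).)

m ≈ 558 g

Conservation of energy gives ΣQ = 0:
m·0.133·(-10.7 − 192) + 316·2.44·(-10.7 − (-30.2)) = 0
-26.96 m = -15035
m = -15035/-26.96 ≈ 557.7 g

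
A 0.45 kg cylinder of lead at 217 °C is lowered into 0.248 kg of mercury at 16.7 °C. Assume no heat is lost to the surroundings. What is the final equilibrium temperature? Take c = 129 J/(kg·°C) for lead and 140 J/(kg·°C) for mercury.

Taking heat into each body as positive, Σ m c ΔT = 0:
0.45·129·(T − 217) + 0.248·140·(T − 16.7) = 0
(58.05 + 34.72) T = 58.05·217 + 34.72·16.7
T = 13177/92.77 ≈ 142.04 °C

T_f ≈ 142.0 °C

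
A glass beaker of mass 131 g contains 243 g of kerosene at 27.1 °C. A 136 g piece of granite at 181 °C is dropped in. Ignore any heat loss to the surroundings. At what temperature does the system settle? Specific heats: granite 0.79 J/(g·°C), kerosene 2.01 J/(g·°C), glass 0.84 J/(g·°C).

T_f ≈ 50.5 °C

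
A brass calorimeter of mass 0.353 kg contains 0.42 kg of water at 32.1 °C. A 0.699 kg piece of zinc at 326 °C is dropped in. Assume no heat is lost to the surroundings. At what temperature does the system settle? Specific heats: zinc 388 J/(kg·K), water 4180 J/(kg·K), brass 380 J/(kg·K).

T_f is the heat-capacity-weighted average of the initial temperatures:
T_f = (271.21×326 + 1755.6×32.1 + 134.14×32.1) / (271.21 + 1755.6 + 134.14)
    = 149076 / 2161 ≈ 68.99 °C

T_f ≈ 69.0 °C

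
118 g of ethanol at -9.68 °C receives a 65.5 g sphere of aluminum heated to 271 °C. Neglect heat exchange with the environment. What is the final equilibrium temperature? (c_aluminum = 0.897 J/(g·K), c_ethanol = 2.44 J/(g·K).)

T_f ≈ 37.9 °C

T_f is the heat-capacity-weighted average of the initial temperatures:
T_f = (58.75·271 + 287.92·(-9.68)) / (58.75 + 287.92)
    = 13135 / 346.67 ≈ 37.89 °C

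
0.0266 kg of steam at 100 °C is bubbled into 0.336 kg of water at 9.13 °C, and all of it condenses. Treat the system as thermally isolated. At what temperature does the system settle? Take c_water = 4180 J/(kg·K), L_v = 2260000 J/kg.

Energy conservation, ΣQ = 0:
latent heat released on condensation: 0.0266·2260000 = 60116
  condensate cools 100→T: 0.0266·4180·(T − 100) = 111.19(T − 100)
  original water: 1404.5(T − 9.13)
1515.7 T = 60116 + 11119 + 12823 = 84058
T ≈ 55.46 °C — below 100 °C, confirming all the steam condensed.

T_f ≈ 55.5 °C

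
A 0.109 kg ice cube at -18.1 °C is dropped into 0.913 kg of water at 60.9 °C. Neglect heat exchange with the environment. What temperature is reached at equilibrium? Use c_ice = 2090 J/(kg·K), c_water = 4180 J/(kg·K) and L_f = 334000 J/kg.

T_f ≈ 44.9 °C

Let T be the final temperature. ΣQ_i = 0:
ice -18.1→0 °C: 0.109×2090×18.1 = 4123.4
  melt ice: 0.109×334000 = 36406
  warm the meltwater: 455.62 T
  water: 3816.3(T − 60.9)
4272 T = 232415 − 40529 = 191886
T ≈ 44.92 °C (positive, so assuming full melt was valid).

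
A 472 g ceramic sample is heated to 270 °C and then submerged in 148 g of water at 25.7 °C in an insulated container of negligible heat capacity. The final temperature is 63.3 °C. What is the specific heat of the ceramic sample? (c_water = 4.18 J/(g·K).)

c ≈ 0.238 J/(g·K)

Conservation of energy gives ΣQ = 0:
472×c×(63.3 − 270) + 148×4.18×(63.3 − 25.7) = 0
-97562 c = -23261
c = -23261/-97562 ≈ 0.2384 J/(g·K)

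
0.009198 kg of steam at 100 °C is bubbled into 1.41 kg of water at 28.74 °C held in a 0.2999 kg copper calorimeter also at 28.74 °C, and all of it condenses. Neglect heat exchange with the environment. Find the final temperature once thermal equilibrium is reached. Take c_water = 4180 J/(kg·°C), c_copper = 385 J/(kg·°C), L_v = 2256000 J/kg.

T_f ≈ 32.6 °C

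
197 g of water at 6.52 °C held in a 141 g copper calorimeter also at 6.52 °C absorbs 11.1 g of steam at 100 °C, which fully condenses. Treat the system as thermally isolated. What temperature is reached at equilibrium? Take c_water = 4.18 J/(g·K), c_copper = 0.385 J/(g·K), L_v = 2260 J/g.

Energy conservation, ΣQ = 0:
latent heat released on condensation: 11.1·2260 = 25086; condensed water 100 °C→T: 46.4(T − 100); water warms: 197·4.18·(T − 6.52) = 823.46(T − 6.52); copper cup: 141·0.385·(T − 6.52) = 54.29(T − 6.52)
924.14 T = 25086 + 4639.8 + 5722.9 = 35449
T ≈ 38.36 °C (< 100 °C, so full condensation is consistent).

T_f ≈ 38.4 °C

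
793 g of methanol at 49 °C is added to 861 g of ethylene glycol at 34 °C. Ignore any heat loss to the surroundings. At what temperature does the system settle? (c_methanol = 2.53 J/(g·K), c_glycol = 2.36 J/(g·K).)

T_f ≈ 41.5 °C

Conservation of energy gives ΣQ = 0:
793×2.53×(T − 49) + 861×2.36×(T − 34) = 0
(2006.3 + 2032) T = 2006.3×49 + 2032×34
T ≈ 41.45 °C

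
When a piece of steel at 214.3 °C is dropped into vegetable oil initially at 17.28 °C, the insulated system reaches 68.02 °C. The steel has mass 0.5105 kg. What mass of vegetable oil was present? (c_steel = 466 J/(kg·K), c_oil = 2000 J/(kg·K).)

Heat lost by the steel = heat gained by the oil:
0.5105×466×(214.3 − 68.02) = m×2000×(68.02 − 17.28)
101480 m = 34799  ⇒  m ≈ 0.3429 kg

m ≈ 0.343 kg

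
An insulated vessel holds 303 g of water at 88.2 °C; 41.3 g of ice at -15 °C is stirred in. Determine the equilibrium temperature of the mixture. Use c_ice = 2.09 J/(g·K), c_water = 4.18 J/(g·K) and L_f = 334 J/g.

T_f ≈ 67.1 °C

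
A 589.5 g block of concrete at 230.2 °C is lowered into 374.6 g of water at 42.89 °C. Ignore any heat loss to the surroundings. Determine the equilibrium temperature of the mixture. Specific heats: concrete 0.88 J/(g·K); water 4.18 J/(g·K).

T_f ≈ 89.5 °C

Setting the total heat transfer to zero:
589.5·0.88·(T − 230.2) + 374.6·4.18·(T − 42.89) = 0
(518.76 + 1565.8) T = 518.76·230.2 + 1565.8·42.89
T = 186577/2084.6 ≈ 89.50 °C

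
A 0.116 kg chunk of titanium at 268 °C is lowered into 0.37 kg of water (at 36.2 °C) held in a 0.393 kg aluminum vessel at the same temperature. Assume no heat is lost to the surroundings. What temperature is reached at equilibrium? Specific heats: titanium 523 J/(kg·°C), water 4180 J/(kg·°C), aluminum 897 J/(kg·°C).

T_f ≈ 43.4 °C

Let T be the final temperature. ΣQ_i = 0:
0.116·523·(T − 268) + 0.37·4180·(T − 36.2) + 0.393·897·(T − 36.2) = 0
60.67(T − 268) + 1546.6(T − 36.2) + 352.52(T − 36.2) = 0
1959.8 T = 85007
T ≈ 43.38 °C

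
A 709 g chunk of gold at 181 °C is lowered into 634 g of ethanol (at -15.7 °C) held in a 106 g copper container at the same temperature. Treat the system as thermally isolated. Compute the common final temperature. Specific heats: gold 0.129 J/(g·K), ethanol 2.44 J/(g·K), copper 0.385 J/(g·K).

Net heat exchanged in the isolated system is zero:
709*0.129*(T − 181) + 634*2.44*(T − (-15.7)) + 106*0.385*(T − (-15.7)) = 0
1679.2 T = -8373.5
T = -8373.5/1679.2 ≈ -4.99 °C

T_f ≈ -5.0 °C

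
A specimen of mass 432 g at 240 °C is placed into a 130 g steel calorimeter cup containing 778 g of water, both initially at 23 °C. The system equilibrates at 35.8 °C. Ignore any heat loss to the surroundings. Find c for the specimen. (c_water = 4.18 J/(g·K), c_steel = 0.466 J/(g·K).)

Heat gained plus heat lost sum to zero:
432×c×(35.8 − 240) + 778×4.18×(35.8 − 23) + 130×0.466×(35.8 − 23) = 0
-88214 c = -42402
c = -42402/-88214 ≈ 0.4807 J/(g·K)

c ≈ 0.481 J/(g·K)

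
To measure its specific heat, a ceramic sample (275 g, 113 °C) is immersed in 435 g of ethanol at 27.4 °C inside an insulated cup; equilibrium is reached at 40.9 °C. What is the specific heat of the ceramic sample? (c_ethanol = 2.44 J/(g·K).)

m_s c (T_s − T_f) = m_ethanol c_ethanol (T_f − T_0):
275×c×(113 − 40.9) = 435×2.44×(40.9 − 27.4)
19828 c = 14329  ⇒  c ≈ 0.7227 J/(g·K)

c ≈ 0.723 J/(g·K)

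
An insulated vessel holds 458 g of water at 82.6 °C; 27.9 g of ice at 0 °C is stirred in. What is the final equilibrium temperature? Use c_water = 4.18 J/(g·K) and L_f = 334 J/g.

T_f ≈ 73.3 °C

Sum of m c ΔT and latent-heat terms is zero:
fusion: m_ice L_f = 27.9·334 = 9318.6
  warm the meltwater: 116.62 T
  water: 1914.4(T − 82.6)
2031.1 T = 158133 − 9318.6 = 148814
T ≈ 73.27 °C (positive, so assuming full melt was valid).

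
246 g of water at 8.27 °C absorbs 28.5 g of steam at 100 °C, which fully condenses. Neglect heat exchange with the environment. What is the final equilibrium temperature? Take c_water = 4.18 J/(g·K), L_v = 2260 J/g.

Let T be the final temperature. ΣQ_i = 0:
steam→water at 100 °C releases m L_v = 28.5·2260 = 64410
  condensate cools 100→T: 28.5·4.18·(T − 100) = 119.13(T − 100)
  water warms: 246·4.18·(T − 8.27) = 1028.3(T − 8.27)
1147.4 T = 64410 + 11913 + 8503.9 = 84827
T ≈ 73.93 °C (< 100 °C, so full condensation is consistent).

T_f ≈ 73.9 °C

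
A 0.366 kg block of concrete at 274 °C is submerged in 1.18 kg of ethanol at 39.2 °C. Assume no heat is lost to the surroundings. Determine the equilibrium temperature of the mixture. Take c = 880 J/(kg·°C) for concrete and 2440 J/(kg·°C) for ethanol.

T_f ≈ 62.8 °C

Heat lost by the concrete equals heat gained by the ethanol:
0.366*880*(274 − T) = 1.18*2440*(T − 39.2)
322.08(274 − T) = 2879.2(T − 39.2)
3201.3 T = 201115  ⇒  T ≈ 62.82 °C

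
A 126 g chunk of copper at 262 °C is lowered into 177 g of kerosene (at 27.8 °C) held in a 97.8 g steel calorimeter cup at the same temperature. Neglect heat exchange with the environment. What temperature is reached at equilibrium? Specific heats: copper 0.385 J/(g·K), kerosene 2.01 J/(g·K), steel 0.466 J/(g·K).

Taking heat into each body as positive, Σ m c ΔT = 0:
126×0.385×(T − 262) + 177×2.01×(T − 27.8) + 97.8×0.466×(T − 27.8) = 0
48.51(T − 262) + 355.77(T − 27.8) + 45.57(T − 27.8) = 0
449.85 T = 23867
T ≈ 53.05 °C

T_f ≈ 53.1 °C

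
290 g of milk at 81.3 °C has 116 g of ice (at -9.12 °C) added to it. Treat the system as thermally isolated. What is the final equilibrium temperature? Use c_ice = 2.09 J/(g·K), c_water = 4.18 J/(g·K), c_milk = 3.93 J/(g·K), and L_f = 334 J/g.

Taking heat into each body as positive, Σ m c ΔT = 0:
warm ice to 0 °C: 116·2.09·(0 − (-9.12)) = 2211.1; melt ice: 116·334 = 38744; warm the meltwater: 484.88 T; milk cools: 290·3.93·(T − 81.3) = 1139.7(T − 81.3)
1624.6 T = 92658 − 40955 = 51703
T ≈ 31.83 °C (positive, so assuming full melt was valid).

T_f ≈ 31.8 °C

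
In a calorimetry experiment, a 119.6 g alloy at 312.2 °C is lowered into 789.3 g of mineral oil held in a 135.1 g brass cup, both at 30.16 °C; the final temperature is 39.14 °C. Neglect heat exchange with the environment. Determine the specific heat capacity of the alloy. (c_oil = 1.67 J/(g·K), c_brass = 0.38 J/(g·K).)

c ≈ 0.377 J/(g·K)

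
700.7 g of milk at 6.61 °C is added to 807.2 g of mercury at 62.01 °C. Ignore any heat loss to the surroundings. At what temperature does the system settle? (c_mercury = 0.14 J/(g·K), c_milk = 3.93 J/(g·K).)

T_f ≈ 8.8 °C

T_f is the heat-capacity-weighted average of the initial temperatures:
T_f = (113.01×62.01 + 2753.8×6.61) / (113.01 + 2753.8)
    = 25210 / 2866.8 ≈ 8.79 °C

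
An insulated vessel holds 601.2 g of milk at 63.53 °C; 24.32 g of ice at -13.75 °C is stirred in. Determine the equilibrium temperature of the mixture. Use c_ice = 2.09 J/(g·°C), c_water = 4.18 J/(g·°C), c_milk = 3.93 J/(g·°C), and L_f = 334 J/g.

Energy balance with sensible and latent terms:
warm ice to 0 °C: 24.32·2.09·(0 − (-13.75)) = 698.9
  fusion: m_ice L_f = 24.32·334 = 8122.9
  warm the meltwater: 101.66 T
  milk: 2362.7(T − 63.53)
2464.4 T = 150103 − 8821.8 = 141282
T ≈ 57.33 °C — above 0 °C, consistent with complete melting.

T_f ≈ 57.3 °C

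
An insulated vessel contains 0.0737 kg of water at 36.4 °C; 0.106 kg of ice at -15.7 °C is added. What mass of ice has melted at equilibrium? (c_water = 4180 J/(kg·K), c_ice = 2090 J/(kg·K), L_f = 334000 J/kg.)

m_melted ≈ 0.0232 kg

Water can give up m c ΔT = 0.0737×4180×36.4 = 11214 J before reaching 0 °C.
Of that, 0.106×2090×15.7 = 3478.2 J goes to bring the ice to 0 °C, leaving 7735.4 J.
Fully melting the ice requires m_ice L_f = 0.106×334000 = 35404 J.
That's not enough to melt it all — equilibrium is at 0 °C with ice remaining.
Mass melted = 7735.4/334000 ≈ 0.02316 kg.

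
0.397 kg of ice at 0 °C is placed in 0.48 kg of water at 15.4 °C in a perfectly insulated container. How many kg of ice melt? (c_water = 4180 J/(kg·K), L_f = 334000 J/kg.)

m_melted ≈ 0.0925 kg

Heat available from the water dropping to 0 °C: 0.48×4180×15.4 = 30899 J.
Fully melting the ice requires m_ice L_f = 0.397×334000 = 132598 J.
That's not enough to melt it all — equilibrium is at 0 °C with ice remaining.
Mass melted = 30899/334000 ≈ 0.09251 kg.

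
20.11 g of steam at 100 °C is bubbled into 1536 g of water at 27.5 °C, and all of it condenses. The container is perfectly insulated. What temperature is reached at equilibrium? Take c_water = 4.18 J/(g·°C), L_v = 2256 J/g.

Setting the total heat transfer to zero:
latent heat released on condensation: 20.11×2256 = 45368
  condensed water 100 °C→T: 84.06(T − 100)
  water warms: 1536×4.18×(T − 27.5) = 6420.5(T − 27.5)
6504.5 T = 45368 + 8406 + 176563 = 230337
T ≈ 35.41 °C (< 100 °C, so full condensation is consistent).

T_f ≈ 35.4 °C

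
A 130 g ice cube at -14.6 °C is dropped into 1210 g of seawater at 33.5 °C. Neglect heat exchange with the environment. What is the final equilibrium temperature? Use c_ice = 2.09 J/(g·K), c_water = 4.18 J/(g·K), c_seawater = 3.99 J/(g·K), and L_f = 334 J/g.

T_f ≈ 21.3 °C

Conservation of energy gives ΣQ = 0:
ice -14.6→0 °C: 130×2.09×14.6 = 3966.8; fusion: m_ice L_f = 130×334 = 43420; meltwater 0→T: 130×4.18×T = 543.4 T; seawater: 4827.9(T − 33.5)
5371.3 T = 161735 − 47387 = 114348
T ≈ 21.29 °C. Since T > 0 °C, the all-ice-melts assumption holds.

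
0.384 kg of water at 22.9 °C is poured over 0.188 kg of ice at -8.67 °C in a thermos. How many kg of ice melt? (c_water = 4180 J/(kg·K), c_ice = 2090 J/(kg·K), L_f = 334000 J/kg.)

m_melted ≈ 0.0999 kg

Heat available from the water dropping to 0 °C: 0.384×4180×22.9 = 36757 J.
Warming the ice to 0 °C takes 0.188×2090×8.67 = 3406.6 J, leaving 33351 J for melting.
Melting all 0.188 kg of ice would need 0.188×334000 = 62792 J.
33351 J < 62792 J, so only part of the ice melts and the system sits at 0 °C.
Mass melted = 33351/334000 ≈ 0.09985 kg.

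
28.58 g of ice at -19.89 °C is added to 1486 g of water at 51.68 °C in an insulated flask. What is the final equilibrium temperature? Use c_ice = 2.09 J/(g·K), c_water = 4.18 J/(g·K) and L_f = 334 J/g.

T_f ≈ 49.0 °C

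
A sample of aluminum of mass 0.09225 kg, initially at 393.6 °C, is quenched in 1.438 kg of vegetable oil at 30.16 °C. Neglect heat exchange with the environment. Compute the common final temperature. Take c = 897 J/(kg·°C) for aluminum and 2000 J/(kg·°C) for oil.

T_f ≈ 40.3 °C

|Q_aluminum| = |Q_oil|:
0.09225×897×(393.6 − T) = 1.438×2000×(T − 30.16)
82.75(393.6 − T) = 2876(T − 30.16)
2958.7 T = 119310  ⇒  T ≈ 40.32 °C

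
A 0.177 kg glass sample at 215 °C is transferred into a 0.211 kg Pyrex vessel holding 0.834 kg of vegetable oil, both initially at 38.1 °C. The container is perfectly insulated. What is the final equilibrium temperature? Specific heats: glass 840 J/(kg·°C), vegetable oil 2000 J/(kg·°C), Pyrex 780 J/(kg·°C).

Heat gained plus heat lost sum to zero:
0.177×840×(T − 215) + 0.834×2000×(T − 38.1) + 0.211×780×(T − 38.1) = 0
1981.3 T = 101787
T = 101787 / 1981.3 = 51.4 °C

T_f ≈ 51.4 °C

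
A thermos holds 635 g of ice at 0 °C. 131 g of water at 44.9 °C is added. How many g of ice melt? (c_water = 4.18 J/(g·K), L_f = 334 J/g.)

Water can give up m c ΔT = 131×4.18×44.9 = 24586 J before reaching 0 °C.
Melting all 635 g of ice would need 635×334 = 212090 J.
Since 24586 < 212090 J, not all the ice melts; equilibrium is at 0 °C.
m_melt = 24586 / L_f = 73.61 g.

m_melted ≈ 73.6 g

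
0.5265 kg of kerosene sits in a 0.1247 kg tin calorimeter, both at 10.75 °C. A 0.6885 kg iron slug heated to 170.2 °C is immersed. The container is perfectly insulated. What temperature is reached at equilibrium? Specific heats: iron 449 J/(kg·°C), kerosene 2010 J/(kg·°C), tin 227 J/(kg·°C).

Let T be the final temperature. ΣQ_i = 0:
0.6885*449*(T − 170.2) + 0.5265*2010*(T − 10.75) + 0.1247*227*(T − 10.75) = 0
309.14(T − 170.2) + 1058.3(T − 10.75) + 28.31(T − 10.75) = 0
1395.7 T = 64296
T = 64296/1395.7 ≈ 46.07 °C

T_f ≈ 46.1 °C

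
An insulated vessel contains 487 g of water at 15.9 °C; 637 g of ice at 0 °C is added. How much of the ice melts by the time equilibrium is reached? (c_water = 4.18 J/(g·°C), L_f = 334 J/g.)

m_melted ≈ 96.9 g

Cooling the water to 0 °C releases 487·4.18·15.9 = 32367 J.
Melting all 637 g of ice would need 637·334 = 212758 J.
That's not enough to melt it all — equilibrium is at 0 °C with ice remaining.
m_melt = 32367 / L_f = 96.91 g.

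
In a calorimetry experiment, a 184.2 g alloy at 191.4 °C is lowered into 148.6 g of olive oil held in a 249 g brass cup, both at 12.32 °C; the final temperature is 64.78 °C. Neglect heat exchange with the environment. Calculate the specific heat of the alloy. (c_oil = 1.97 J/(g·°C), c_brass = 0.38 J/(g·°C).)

Let T be the final temperature. ΣQ_i = 0:
184.2·c·(64.78 − 191.4) + 148.6·1.97·(64.78 − 12.32) + 249·0.38·(64.78 − 12.32) = 0
-23323 c = -20321
c = -20321/-23323 ≈ 0.8713 J/(g·°C)

c ≈ 0.871 J/(g·°C)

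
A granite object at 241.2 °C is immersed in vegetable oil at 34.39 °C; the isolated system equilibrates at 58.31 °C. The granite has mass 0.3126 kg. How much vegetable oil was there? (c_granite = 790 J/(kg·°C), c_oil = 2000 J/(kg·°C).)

m ≈ 0.944 kg

Taking heat into each body as positive, Σ m c ΔT = 0:
0.3126·790·(58.31 − 241.2) + m·2000·(58.31 − 34.39) = 0
47840 m = 45165
m = 45165/47840 ≈ 0.9441 kg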